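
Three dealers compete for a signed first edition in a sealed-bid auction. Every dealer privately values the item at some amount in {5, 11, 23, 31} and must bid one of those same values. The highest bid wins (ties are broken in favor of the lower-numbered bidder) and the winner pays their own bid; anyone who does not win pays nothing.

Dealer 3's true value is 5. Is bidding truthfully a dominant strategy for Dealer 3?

Check each profile of the others' bids and compare truth against every alternative bid.
Others bid (5, 5): truth gives 0, best alternative gives -6.
Others bid (5, 11): truth gives 0, best alternative gives 0.
Others bid (5, 23): truth gives 0, best alternative gives 0.
Others bid (5, 31): truth gives 0, best alternative gives 0.
Others bid (11, 5): truth gives 0, best alternative gives 0.
Others bid (11, 11): truth gives 0, best alternative gives 0.
(Remaining 10 profiles checked similarly; truth is weakly best in each.)
In every case the truthful bid is at least as good as any alternative, so it is a dominant strategy.

Yes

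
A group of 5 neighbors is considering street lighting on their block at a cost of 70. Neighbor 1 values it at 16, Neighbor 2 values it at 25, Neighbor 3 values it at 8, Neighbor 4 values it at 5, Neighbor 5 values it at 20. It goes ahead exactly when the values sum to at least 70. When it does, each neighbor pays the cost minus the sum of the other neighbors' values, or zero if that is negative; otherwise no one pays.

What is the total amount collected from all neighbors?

Total value 74 ≥ cost 70, so it is built.
Neighbor 1: others sum to 58; max(0, 70 - 58) = 12.
Neighbor 2: others sum to 49; max(0, 70 - 49) = 21.
Neighbor 3: others sum to 66; max(0, 70 - 66) = 4.
Neighbor 4: others sum to 69; max(0, 70 - 69) = 1.
Neighbor 5: others sum to 54; max(0, 70 - 54) = 16.
Total collected = 12 + 21 + 4 + 1 + 16 = 54.

54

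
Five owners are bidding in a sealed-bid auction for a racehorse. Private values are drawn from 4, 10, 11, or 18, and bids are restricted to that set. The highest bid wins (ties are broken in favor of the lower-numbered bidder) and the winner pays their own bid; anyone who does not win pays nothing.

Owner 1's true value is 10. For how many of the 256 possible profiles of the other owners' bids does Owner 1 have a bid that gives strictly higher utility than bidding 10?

Others bid (4, 4, 4, 4): truth gives 0; bid 4 gives 6 > 0. Violating.
Others bid (4, 4, 4, 10): truth gives 0; no alternative beats it.
Others bid (4, 4, 4, 11): truth gives 0; no alternative beats it.
(Checking all 256 profiles: 1 has a profitable deviation, 255 do not.)

1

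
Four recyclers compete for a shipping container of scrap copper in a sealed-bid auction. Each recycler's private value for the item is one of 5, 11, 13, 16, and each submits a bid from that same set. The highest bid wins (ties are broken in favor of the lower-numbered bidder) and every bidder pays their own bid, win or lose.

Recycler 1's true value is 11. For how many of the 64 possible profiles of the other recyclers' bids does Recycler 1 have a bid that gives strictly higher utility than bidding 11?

57

Others bid (5, 5, 5): truth gives 0; bid 5 gives 6 > 0. Violating.
Others bid (5, 5, 13): truth gives -11; bid 13 gives -2 > -11. Violating.
Others bid (5, 5, 16): truth gives -11; bid 5 gives -5 > -11. Violating.
Others bid (5, 11, 13): truth gives -11; bid 13 gives -2 > -11. Violating.
Others bid (5, 5, 11): truth gives 0; no alternative beats it.
Others bid (5, 11, 5): truth gives 0; no alternative beats it.
(Checking all 64 profiles: 57 have a profitable deviation, 7 do not.)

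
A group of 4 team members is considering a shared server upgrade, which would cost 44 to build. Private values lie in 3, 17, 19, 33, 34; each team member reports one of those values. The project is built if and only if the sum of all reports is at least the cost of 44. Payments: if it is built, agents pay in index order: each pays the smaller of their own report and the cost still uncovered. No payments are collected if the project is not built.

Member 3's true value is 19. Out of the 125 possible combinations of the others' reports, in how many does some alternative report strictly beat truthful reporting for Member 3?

51

Others report (3, 3, 33): truth gives 0; report 17 gives 2 > 0. Violating.
Others report (3, 3, 34): truth gives 0; report 17 gives 2 > 0. Violating.
Others report (3, 17, 17): truth gives 0; report 17 gives 2 > 0. Violating.
Others report (3, 17, 19): truth gives 0; report 17 gives 2 > 0. Violating.
Others report (3, 3, 3): truth gives 0; no alternative beats it.
Others report (3, 3, 17): truth gives 0; no alternative beats it.
(Checking all 125 profiles: 51 have a profitable deviation, 74 do not.)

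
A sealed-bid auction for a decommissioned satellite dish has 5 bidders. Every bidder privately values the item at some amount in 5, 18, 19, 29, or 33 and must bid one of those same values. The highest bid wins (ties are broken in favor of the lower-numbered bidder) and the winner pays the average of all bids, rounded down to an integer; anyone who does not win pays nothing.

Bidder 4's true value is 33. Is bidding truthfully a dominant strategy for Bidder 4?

No

Consider the case where Bidder 1 bids 5, Bidder 2 bids 5, Bidder 3 bids 5 and Bidder 5 bids 5.
Truthful bid 33: wins, pays 10, utility 33 - 10 = 23.
Bid 18 instead: wins, pays 7, utility 33 - 7 = 26.
Since 26 > 23, bidding 18 is strictly better here, so truthful bidding is not dominant.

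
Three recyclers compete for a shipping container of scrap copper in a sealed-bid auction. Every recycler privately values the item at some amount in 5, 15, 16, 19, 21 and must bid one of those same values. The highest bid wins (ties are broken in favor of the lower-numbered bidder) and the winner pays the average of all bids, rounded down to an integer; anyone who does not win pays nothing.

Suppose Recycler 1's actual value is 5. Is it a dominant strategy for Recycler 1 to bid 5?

Check each profile of the others' bids and compare truth against every alternative bid.
Others bid (15, 15): truth gives 0, best alternative gives -10.
Others bid (5, 15): truth gives 0, best alternative gives -6.
Others bid (15, 5): truth gives 0, best alternative gives -6.
Others bid (5, 5): truth gives 0, best alternative gives -3.
Others bid (5, 16): truth gives 0, best alternative gives 0.
Others bid (5, 19): truth gives 0, best alternative gives 0.
(Remaining 19 profiles checked similarly; truth is weakly best in each.)
In every case the truthful bid is at least as good as any alternative, so it is a dominant strategy.

Yes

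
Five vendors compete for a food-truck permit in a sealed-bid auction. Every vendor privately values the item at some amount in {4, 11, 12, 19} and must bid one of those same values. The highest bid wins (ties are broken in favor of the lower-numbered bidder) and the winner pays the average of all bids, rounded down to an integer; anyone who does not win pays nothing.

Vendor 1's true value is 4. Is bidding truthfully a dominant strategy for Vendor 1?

Yes

Check each profile of the others' bids and compare truth against every alternative bid.
Others bid (11, 11, 11, 11): truth gives 0, best alternative gives -7.
Others bid (4, 11, 11, 11): truth gives 0, best alternative gives -5.
Others bid (11, 4, 11, 11): truth gives 0, best alternative gives -5.
Others bid (11, 11, 4, 11): truth gives 0, best alternative gives -5.
Others bid (11, 11, 11, 4): truth gives 0, best alternative gives -5.
Others bid (4, 4, 11, 11): truth gives 0, best alternative gives -4.
(Remaining 250 profiles checked similarly; truth is weakly best in each.)
In every case the truthful bid is at least as good as any alternative, so it is a dominant strategy.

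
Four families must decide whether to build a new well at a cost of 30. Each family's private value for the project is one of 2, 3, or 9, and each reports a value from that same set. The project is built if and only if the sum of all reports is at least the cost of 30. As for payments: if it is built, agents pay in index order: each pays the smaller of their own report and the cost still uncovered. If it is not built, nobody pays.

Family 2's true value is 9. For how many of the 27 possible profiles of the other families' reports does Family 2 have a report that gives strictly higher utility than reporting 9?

Others report (9, 9, 9): truth gives 0; report 3 gives 6 > 0. Violating.
Others report (2, 2, 2): truth gives 0; no alternative beats it.
Others report (2, 2, 3): truth gives 0; no alternative beats it.
(Checking all 27 profiles: 1 has a profitable deviation, 26 do not.)

1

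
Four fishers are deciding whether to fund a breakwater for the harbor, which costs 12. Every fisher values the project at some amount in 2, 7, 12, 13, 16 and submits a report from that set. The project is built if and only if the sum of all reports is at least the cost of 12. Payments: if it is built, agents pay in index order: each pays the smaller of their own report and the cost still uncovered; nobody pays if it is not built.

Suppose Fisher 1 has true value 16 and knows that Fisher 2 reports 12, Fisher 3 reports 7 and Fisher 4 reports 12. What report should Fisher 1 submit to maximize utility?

Report 2: project built, pays 2, utility 16 - 2 = 14.
Report 7: project built, pays 7, utility 16 - 7 = 9.
Report 12: project built, pays 12, utility 16 - 12 = 4.
Report 13: project built, pays 12, utility 16 - 12 = 4.
Report 16: project built, pays 12, utility 16 - 12 = 4.
The best choice is 2 with utility 14.

2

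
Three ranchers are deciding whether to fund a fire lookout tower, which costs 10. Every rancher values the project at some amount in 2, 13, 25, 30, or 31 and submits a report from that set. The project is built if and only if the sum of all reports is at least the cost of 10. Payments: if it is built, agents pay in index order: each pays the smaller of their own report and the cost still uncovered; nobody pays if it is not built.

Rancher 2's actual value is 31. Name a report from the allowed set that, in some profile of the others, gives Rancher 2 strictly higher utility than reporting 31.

2

Suppose Rancher 1 reports 2 and Rancher 3 reports 13.
Report 31: project built, pays 8, utility 31 - 8 = 23.
Report 2: project built, pays 2, utility 31 - 2 = 29.
So reporting 2 beats truth here (29 > 23).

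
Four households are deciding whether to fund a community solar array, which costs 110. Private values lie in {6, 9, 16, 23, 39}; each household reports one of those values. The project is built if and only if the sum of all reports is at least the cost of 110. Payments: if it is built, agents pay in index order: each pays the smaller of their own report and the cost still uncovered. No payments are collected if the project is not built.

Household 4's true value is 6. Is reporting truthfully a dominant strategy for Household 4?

Check each profile of the others' reports and compare truth against every alternative report.
Others report (23, 39, 39): truth gives 0, best alternative gives -3.
Others report (39, 23, 39): truth gives 0, best alternative gives -3.
Others report (39, 39, 23): truth gives 0, best alternative gives -3.
Others report (39, 39, 39): truth gives 6, best alternative gives 6.
Others report (6, 6, 6): truth gives 0, best alternative gives 0.
Others report (6, 6, 9): truth gives 0, best alternative gives 0.
(Remaining 119 profiles checked similarly; truth is weakly best in each.)
In every case the truthful report is at least as good as any alternative, so it is a dominant strategy.

Yes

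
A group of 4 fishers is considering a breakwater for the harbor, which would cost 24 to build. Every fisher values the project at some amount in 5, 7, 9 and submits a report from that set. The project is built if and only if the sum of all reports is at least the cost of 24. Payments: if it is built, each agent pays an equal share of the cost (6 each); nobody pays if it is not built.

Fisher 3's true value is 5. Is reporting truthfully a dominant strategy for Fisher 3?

Check each profile of the others' reports and compare truth against every alternative report.
Others report (5, 5, 7): truth gives 0, best alternative gives -1.
Others report (5, 7, 5): truth gives 0, best alternative gives -1.
Others report (7, 5, 5): truth gives 0, best alternative gives -1.
Others report (5, 5, 9): truth gives -1, best alternative gives -1.
Others report (5, 7, 7): truth gives -1, best alternative gives -1.
Others report (5, 7, 9): truth gives -1, best alternative gives -1.
(Remaining 21 profiles checked similarly; truth is weakly best in each.)
In every case the truthful report is at least as good as any alternative, so it is a dominant strategy.

Yes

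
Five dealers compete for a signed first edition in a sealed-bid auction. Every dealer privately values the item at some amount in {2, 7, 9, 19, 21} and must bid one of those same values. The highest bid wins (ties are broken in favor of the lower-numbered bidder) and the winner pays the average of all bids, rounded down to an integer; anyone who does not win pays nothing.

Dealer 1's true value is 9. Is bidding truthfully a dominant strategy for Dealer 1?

Consider the case where Dealer 2 bids 2, Dealer 3 bids 2, Dealer 4 bids 2 and Dealer 5 bids 2.
Truthful bid 9: wins, pays 3, utility 9 - 3 = 6.
Bid 2 instead: wins, pays 2, utility 9 - 2 = 7.
Since 7 > 6, bidding 2 is strictly better here, so truthful bidding is not dominant.

No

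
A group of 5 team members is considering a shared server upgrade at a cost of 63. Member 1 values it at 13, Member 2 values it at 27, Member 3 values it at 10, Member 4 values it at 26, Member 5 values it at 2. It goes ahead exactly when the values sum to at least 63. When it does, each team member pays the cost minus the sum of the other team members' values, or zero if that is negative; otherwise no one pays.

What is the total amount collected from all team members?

Total value 78 ≥ cost 63, so it is built.
Member 1: others sum to 65; max(0, 63 - 65) = 0.
Member 2: others sum to 51; max(0, 63 - 51) = 12.
Member 3: others sum to 68; max(0, 63 - 68) = 0.
Member 4: others sum to 52; max(0, 63 - 52) = 11.
Member 5: others sum to 76; max(0, 63 - 76) = 0.
Total collected = 0 + 12 + 0 + 11 + 0 = 23.

23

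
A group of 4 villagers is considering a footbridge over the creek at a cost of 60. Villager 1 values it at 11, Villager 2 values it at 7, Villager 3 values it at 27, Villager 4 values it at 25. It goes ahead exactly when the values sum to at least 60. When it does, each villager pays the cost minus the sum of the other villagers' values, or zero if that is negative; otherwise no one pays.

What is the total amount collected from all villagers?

Total value 70 ≥ cost 60, so it is built.
Villager 1: others sum to 59; max(0, 60 - 59) = 1.
Villager 2: others sum to 63; max(0, 60 - 63) = 0.
Villager 3: others sum to 43; max(0, 60 - 43) = 17.
Villager 4: others sum to 45; max(0, 60 - 45) = 15.
Total collected = 1 + 0 + 17 + 15 = 33.

33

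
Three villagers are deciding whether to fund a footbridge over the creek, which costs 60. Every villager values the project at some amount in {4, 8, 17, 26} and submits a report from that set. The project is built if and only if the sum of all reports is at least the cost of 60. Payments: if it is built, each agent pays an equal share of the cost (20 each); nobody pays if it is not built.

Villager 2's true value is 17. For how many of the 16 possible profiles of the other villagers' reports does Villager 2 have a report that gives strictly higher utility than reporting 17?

3

Others report (17, 26): truth gives -3; report 4 gives 0 > -3. Violating.
Others report (26, 17): truth gives -3; report 4 gives 0 > -3. Violating.
Others report (26, 26): truth gives -3; report 4 gives 0 > -3. Violating.
Others report (4, 4): truth gives 0; no alternative beats it.
Others report (4, 8): truth gives 0; no alternative beats it.
(Checking all 16 profiles: 3 have a profitable deviation, 13 do not.)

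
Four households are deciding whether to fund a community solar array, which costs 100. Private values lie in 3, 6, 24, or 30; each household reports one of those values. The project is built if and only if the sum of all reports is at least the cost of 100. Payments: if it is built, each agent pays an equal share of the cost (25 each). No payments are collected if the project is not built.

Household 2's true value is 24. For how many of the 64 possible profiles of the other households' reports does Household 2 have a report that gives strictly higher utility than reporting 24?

Others report (24, 24, 30): truth gives -1; report 3 gives 0 > -1. Violating.
Others report (24, 30, 24): truth gives -1; report 3 gives 0 > -1. Violating.
Others report (24, 30, 30): truth gives -1; report 3 gives 0 > -1. Violating.
Others report (30, 24, 24): truth gives -1; report 3 gives 0 > -1. Violating.
Others report (3, 3, 3): truth gives 0; no alternative beats it.
Others report (3, 3, 6): truth gives 0; no alternative beats it.
(Checking all 64 profiles: 7 have a profitable deviation, 57 do not.)

7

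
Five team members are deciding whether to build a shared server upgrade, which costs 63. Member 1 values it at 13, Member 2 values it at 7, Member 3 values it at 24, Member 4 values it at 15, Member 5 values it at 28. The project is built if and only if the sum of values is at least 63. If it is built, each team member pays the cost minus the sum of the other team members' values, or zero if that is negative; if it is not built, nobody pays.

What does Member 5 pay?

Total value 87 ≥ cost 63, so the project is built.
The other team members' values sum to 59.
Cost minus that sum is 63 - 59 = 4.

4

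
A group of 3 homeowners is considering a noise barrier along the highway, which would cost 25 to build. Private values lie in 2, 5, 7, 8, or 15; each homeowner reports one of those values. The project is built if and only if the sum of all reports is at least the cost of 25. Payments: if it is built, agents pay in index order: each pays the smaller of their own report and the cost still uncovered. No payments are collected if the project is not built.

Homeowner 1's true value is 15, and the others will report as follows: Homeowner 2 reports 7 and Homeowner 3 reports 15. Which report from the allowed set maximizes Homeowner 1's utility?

Report 2: project not built, utility 0.
Report 5: project built, pays 5, utility 15 - 5 = 10.
Report 7: project built, pays 7, utility 15 - 7 = 8.
Report 8: project built, pays 8, utility 15 - 8 = 7.
Report 15: project built, pays 15, utility 15 - 15 = 0.
The best choice is 5 with utility 10.

5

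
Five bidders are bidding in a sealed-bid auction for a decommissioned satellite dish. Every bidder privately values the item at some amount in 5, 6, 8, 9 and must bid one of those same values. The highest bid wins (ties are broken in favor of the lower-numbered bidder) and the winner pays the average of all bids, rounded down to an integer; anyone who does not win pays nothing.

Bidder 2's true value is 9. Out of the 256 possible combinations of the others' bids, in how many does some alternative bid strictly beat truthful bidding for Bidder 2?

Others bid (5, 5, 5, 6): truth gives 3; bid 6 gives 4 > 3. Violating.
Others bid (5, 5, 6, 5): truth gives 3; bid 6 gives 4 > 3. Violating.
Others bid (5, 5, 6, 6): truth gives 3; bid 6 gives 4 > 3. Violating.
Others bid (5, 5, 8, 8): truth gives 2; bid 8 gives 3 > 2. Violating.
Others bid (5, 5, 5, 5): truth gives 4; no alternative beats it.
Others bid (5, 5, 5, 8): truth gives 3; no alternative beats it.
(Checking all 256 profiles: 14 have a profitable deviation, 242 do not.)

14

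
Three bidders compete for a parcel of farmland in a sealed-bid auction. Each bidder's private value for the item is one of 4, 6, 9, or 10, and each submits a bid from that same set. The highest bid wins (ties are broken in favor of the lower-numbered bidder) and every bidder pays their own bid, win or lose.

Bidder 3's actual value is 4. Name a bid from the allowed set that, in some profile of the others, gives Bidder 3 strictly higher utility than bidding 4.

6

Suppose Bidder 1 bids 4 and Bidder 2 bids 4.
Bid 4: loses but pays 4, utility -4.
Bid 6: wins, pays 6, utility 4 - 6 = -2.
So bidding 6 beats truth here (-2 > -4).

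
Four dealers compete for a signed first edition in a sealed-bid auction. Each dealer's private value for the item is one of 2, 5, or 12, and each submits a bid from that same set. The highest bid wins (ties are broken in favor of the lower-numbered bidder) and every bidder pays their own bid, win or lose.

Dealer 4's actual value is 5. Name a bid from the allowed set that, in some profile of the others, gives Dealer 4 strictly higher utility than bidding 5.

2

Suppose Dealer 1 bids 2, Dealer 2 bids 2 and Dealer 3 bids 5.
Bid 5: loses but pays 5, utility -5.
Bid 2: loses but pays 2, utility -2.
So bidding 2 beats truth here (-2 > -5).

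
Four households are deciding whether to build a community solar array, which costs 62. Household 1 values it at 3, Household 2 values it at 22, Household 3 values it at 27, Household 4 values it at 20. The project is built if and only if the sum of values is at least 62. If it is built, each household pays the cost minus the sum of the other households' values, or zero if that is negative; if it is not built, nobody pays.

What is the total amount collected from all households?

39

Total value 72 ≥ cost 62, so it is built.
Household 1: others sum to 69; max(0, 62 - 69) = 0.
Household 2: others sum to 50; max(0, 62 - 50) = 12.
Household 3: others sum to 45; max(0, 62 - 45) = 17.
Household 4: others sum to 52; max(0, 62 - 52) = 10.
Total collected = 0 + 12 + 17 + 10 = 39.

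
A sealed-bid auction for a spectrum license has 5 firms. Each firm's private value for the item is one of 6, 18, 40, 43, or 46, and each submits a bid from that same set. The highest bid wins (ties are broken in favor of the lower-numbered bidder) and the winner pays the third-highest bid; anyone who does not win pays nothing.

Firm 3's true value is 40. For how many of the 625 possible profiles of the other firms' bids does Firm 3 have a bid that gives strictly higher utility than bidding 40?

Others bid (6, 6, 6, 43): truth gives 0; bid 43 gives 34 > 0. Violating.
Others bid (6, 6, 6, 46): truth gives 0; bid 46 gives 34 > 0. Violating.
Others bid (6, 6, 18, 43): truth gives 0; bid 43 gives 22 > 0. Violating.
Others bid (6, 6, 18, 46): truth gives 0; bid 46 gives 22 > 0. Violating.
Others bid (6, 6, 6, 6): truth gives 34; no alternative beats it.
Others bid (6, 6, 6, 18): truth gives 34; no alternative beats it.
(Checking all 625 profiles: 64 have a profitable deviation, 561 do not.)

64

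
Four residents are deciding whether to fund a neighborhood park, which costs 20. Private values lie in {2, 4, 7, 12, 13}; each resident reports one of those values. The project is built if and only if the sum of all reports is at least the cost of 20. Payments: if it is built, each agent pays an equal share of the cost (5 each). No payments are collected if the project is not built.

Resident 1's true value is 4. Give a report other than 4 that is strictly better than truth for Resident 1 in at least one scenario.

2

Suppose Resident 2 reports 2, Resident 3 reports 2 and Resident 4 reports 12.
Report 4: project built, pays 5, utility 4 - 5 = -1.
Report 2: project not built, utility 0.
So reporting 2 beats truth here (0 > -1).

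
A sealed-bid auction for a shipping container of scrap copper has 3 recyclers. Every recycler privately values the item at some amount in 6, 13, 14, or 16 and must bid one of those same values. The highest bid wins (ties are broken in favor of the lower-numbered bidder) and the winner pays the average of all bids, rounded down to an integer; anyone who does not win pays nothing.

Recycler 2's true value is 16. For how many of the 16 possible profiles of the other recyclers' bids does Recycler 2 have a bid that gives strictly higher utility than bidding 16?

Others bid (6, 6): truth gives 7; bid 13 gives 8 > 7. Violating.
Others bid (6, 13): truth gives 5; bid 13 gives 6 > 5. Violating.
Others bid (6, 14): truth gives 4; bid 14 gives 5 > 4. Violating.
Others bid (13, 13): truth gives 2; bid 14 gives 3 > 2. Violating.
Others bid (6, 16): truth gives 4; no alternative beats it.
Others bid (13, 6): truth gives 5; no alternative beats it.
(Checking all 16 profiles: 5 have a profitable deviation, 11 do not.)

5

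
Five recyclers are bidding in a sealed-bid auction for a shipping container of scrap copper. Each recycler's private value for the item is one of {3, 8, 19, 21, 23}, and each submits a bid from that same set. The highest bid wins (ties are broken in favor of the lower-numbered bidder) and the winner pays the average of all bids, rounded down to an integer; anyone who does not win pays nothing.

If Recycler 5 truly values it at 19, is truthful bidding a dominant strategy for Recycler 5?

No

Consider the case where Recycler 1 bids 3, Recycler 2 bids 3, Recycler 3 bids 3 and Recycler 4 bids 3.
Truthful bid 19: wins, pays 6, utility 19 - 6 = 13.
Bid 8 instead: wins, pays 4, utility 19 - 4 = 15.
Since 15 > 13, bidding 8 is strictly better here, so truthful bidding is not dominant.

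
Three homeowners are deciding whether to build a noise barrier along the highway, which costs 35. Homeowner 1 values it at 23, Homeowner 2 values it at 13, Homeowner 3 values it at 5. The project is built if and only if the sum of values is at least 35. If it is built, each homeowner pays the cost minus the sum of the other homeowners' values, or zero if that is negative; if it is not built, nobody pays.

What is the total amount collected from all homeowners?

24

Total value 41 ≥ cost 35, so it is built.
Homeowner 1: others sum to 18; max(0, 35 - 18) = 17.
Homeowner 2: others sum to 28; max(0, 35 - 28) = 7.
Homeowner 3: others sum to 36; max(0, 35 - 36) = 0.
Total collected = 17 + 7 + 0 = 24.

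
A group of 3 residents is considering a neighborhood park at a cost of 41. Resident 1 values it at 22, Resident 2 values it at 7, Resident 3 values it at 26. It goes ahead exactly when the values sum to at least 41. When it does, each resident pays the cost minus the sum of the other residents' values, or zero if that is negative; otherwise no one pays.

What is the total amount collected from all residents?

Total value 55 ≥ cost 41, so it is built.
Resident 1: others sum to 33; max(0, 41 - 33) = 8.
Resident 2: others sum to 48; max(0, 41 - 48) = 0.
Resident 3: others sum to 29; max(0, 41 - 29) = 12.
Total collected = 8 + 0 + 12 = 20.

20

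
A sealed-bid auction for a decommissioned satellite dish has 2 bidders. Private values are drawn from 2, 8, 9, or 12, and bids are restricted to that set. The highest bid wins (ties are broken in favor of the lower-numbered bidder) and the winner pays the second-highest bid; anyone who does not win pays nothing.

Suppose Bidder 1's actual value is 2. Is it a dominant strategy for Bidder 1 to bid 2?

Yes

Check each profile of the others' bids and compare truth against every alternative bid.
Others bid (8): truth gives 0, best alternative gives -6.
Others bid (2): truth gives 0, best alternative gives 0.
Others bid (9): truth gives 0, best alternative gives 0.
Others bid (12): truth gives 0, best alternative gives 0.
In every case the truthful bid is at least as good as any alternative, so it is a dominant strategy.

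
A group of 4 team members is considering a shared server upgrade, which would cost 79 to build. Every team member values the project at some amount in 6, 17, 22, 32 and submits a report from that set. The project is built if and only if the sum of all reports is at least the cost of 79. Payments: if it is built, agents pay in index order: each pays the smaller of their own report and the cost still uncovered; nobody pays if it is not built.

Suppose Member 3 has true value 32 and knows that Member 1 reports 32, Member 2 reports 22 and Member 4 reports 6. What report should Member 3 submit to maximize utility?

22

Report 6: project not built, utility 0.
Report 17: project not built, utility 0.
Report 22: project built, pays 22, utility 32 - 22 = 10.
Report 32: project built, pays 25, utility 32 - 25 = 7.
The best choice is 22 with utility 10.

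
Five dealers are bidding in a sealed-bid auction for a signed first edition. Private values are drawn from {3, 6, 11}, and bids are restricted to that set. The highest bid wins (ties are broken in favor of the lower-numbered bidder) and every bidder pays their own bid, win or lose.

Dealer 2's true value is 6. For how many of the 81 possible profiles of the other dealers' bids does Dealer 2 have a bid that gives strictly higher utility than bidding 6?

Others bid (3, 3, 3, 11): truth gives -6; bid 3 gives -3 > -6. Violating.
Others bid (3, 3, 6, 11): truth gives -6; bid 3 gives -3 > -6. Violating.
Others bid (3, 3, 11, 3): truth gives -6; bid 3 gives -3 > -6. Violating.
Others bid (3, 3, 11, 6): truth gives -6; bid 3 gives -3 > -6. Violating.
Others bid (3, 3, 3, 3): truth gives 0; no alternative beats it.
Others bid (3, 3, 3, 6): truth gives 0; no alternative beats it.
(Checking all 81 profiles: 73 have a profitable deviation, 8 do not.)

73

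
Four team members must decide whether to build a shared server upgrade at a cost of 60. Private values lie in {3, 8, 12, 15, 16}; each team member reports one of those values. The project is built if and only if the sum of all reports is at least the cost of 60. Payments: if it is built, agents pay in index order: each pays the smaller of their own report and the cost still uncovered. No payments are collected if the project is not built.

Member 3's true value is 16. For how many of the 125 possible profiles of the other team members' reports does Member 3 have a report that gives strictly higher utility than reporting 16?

Others report (15, 15, 15): truth gives 0; report 15 gives 1 > 0. Violating.
Others report (15, 15, 16): truth gives 0; report 15 gives 1 > 0. Violating.
Others report (15, 16, 15): truth gives 0; report 15 gives 1 > 0. Violating.
Others report (15, 16, 16): truth gives 0; report 15 gives 1 > 0. Violating.
Others report (3, 3, 3): truth gives 0; no alternative beats it.
Others report (3, 3, 8): truth gives 0; no alternative beats it.
(Checking all 125 profiles: 8 have a profitable deviation, 117 do not.)

8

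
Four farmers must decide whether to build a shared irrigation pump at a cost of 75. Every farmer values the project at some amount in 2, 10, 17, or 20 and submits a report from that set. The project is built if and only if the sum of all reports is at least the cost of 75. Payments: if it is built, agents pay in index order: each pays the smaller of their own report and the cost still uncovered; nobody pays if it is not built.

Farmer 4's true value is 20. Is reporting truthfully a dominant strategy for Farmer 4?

Yes

Check each profile of the others' reports and compare truth against every alternative report.
Others report (17, 20, 20): truth gives 2, best alternative gives 0.
Others report (20, 17, 20): truth gives 2, best alternative gives 0.
Others report (20, 20, 17): truth gives 2, best alternative gives 0.
Others report (20, 20, 20): truth gives 5, best alternative gives 5.
Others report (2, 2, 2): truth gives 0, best alternative gives 0.
Others report (2, 2, 10): truth gives 0, best alternative gives 0.
(Remaining 58 profiles checked similarly; truth is weakly best in each.)
In every case the truthful report is at least as good as any alternative, so it is a dominant strategy.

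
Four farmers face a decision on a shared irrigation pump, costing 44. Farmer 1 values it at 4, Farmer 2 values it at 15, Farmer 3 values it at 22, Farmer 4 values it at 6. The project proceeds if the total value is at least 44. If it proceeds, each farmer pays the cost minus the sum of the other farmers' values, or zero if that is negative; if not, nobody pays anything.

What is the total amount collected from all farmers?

Total value 47 ≥ cost 44, so it is built.
Farmer 1: others sum to 43; max(0, 44 - 43) = 1.
Farmer 2: others sum to 32; max(0, 44 - 32) = 12.
Farmer 3: others sum to 25; max(0, 44 - 25) = 19.
Farmer 4: others sum to 41; max(0, 44 - 41) = 3.
Total collected = 1 + 12 + 19 + 3 = 35.

35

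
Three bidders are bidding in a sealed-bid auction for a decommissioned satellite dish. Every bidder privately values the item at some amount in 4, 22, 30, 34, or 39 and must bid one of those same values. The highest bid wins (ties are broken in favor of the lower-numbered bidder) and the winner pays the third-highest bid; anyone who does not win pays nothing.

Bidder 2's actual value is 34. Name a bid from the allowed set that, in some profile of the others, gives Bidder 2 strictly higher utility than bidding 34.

Suppose Bidder 1 bids 4 and Bidder 3 bids 39.
Bid 34: loses, pays 0, utility 0.
Bid 39: wins, pays 4, utility 34 - 4 = 30.
So bidding 39 beats truth here (30 > 0).

39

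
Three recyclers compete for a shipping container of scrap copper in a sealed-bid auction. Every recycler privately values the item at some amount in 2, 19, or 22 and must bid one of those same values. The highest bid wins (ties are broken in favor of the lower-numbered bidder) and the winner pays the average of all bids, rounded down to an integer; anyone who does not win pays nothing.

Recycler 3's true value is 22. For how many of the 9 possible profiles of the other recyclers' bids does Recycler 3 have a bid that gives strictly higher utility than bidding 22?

1

Others bid (2, 2): truth gives 14; bid 19 gives 15 > 14. Violating.
Others bid (2, 19): truth gives 8; no alternative beats it.
Others bid (2, 22): truth gives 0; no alternative beats it.
(Checking all 9 profiles: 1 has a profitable deviation, 8 do not.)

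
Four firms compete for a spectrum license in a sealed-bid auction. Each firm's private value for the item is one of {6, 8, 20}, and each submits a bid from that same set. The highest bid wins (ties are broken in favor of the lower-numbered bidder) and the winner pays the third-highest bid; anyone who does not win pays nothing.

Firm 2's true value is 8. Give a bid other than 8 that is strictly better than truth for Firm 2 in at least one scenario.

Suppose Firm 1 bids 6, Firm 3 bids 6 and Firm 4 bids 20.
Bid 8: loses, pays 0, utility 0.
Bid 20: wins, pays 6, utility 8 - 6 = 2.
So bidding 20 beats truth here (2 > 0).

20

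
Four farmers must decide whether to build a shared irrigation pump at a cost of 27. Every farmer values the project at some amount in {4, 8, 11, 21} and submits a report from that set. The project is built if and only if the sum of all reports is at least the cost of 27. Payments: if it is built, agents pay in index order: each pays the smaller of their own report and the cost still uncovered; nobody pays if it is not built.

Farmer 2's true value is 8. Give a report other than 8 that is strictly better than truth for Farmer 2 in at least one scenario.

Suppose Farmer 1 reports 4, Farmer 3 reports 4 and Farmer 4 reports 21.
Report 8: project built, pays 8, utility 8 - 8 = 0.
Report 4: project built, pays 4, utility 8 - 4 = 4.
So reporting 4 beats truth here (4 > 0).

4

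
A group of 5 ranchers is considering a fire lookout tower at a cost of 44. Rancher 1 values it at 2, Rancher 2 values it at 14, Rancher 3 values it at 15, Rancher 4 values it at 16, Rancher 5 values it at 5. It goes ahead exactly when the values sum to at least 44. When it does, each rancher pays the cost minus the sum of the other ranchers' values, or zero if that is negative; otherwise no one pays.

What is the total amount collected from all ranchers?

21

Total value 52 ≥ cost 44, so it is built.
Rancher 1: others sum to 50; max(0, 44 - 50) = 0.
Rancher 2: others sum to 38; max(0, 44 - 38) = 6.
Rancher 3: others sum to 37; max(0, 44 - 37) = 7.
Rancher 4: others sum to 36; max(0, 44 - 36) = 8.
Rancher 5: others sum to 47; max(0, 44 - 47) = 0.
Total collected = 0 + 6 + 7 + 8 + 0 = 21.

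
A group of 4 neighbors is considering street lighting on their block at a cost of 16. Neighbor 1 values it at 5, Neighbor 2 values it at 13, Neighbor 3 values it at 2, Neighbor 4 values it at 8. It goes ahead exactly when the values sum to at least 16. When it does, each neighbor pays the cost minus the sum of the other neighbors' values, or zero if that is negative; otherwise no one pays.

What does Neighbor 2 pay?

Total value 28 ≥ cost 16, so the project is built.
The other neighbors' values sum to 15.
Cost minus that sum is 16 - 15 = 1.

1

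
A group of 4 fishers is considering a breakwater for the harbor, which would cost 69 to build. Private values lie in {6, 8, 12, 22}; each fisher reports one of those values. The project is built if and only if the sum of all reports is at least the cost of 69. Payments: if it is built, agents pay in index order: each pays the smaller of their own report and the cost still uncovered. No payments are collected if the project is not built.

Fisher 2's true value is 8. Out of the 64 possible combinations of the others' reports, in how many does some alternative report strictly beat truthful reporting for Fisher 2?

Others report (22, 22, 22): truth gives 0; report 6 gives 2 > 0. Violating.
Others report (6, 6, 6): truth gives 0; no alternative beats it.
Others report (6, 6, 8): truth gives 0; no alternative beats it.
(Checking all 64 profiles: 1 has a profitable deviation, 63 do not.)

1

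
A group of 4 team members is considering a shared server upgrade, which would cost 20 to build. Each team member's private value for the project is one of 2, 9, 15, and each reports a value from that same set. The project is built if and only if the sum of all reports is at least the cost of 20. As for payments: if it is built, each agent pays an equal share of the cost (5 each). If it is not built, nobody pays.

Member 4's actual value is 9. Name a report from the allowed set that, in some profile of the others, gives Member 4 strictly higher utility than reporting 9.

Suppose Member 1 reports 2, Member 2 reports 2 and Member 3 reports 2.
Report 9: project not built, utility 0.
Report 15: project built, pays 5, utility 9 - 5 = 4.
So reporting 15 beats truth here (4 > 0).

15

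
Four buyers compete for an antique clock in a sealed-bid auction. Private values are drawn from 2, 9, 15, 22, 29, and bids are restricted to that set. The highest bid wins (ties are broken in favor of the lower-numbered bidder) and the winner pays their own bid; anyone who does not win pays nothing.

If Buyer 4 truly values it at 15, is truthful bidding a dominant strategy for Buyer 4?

Consider the case where Buyer 1 bids 2, Buyer 2 bids 2 and Buyer 3 bids 2.
Truthful bid 15: wins, pays 15, utility 15 - 15 = 0.
Bid 9 instead: wins, pays 9, utility 15 - 9 = 6.
Since 6 > 0, bidding 9 is strictly better here, so truthful bidding is not dominant.

No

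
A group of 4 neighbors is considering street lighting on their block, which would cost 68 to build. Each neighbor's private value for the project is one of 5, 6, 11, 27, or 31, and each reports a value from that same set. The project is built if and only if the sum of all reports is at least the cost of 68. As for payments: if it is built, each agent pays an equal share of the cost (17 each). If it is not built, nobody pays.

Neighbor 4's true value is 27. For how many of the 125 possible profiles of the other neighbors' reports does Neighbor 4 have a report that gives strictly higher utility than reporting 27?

12

Others report (5, 5, 27): truth gives 0; report 31 gives 10 > 0. Violating.
Others report (5, 6, 27): truth gives 0; report 31 gives 10 > 0. Violating.
Others report (5, 27, 5): truth gives 0; report 31 gives 10 > 0. Violating.
Others report (5, 27, 6): truth gives 0; report 31 gives 10 > 0. Violating.
Others report (5, 5, 5): truth gives 0; no alternative beats it.
Others report (5, 5, 6): truth gives 0; no alternative beats it.
(Checking all 125 profiles: 12 have a profitable deviation, 113 do not.)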